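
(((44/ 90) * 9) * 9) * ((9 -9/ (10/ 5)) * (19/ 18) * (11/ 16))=20691/ 160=129.32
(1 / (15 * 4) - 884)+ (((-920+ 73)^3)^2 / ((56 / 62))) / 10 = 4905523612662029693 / 120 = 40879363438850247.44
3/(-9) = -1/3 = -0.33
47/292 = 0.16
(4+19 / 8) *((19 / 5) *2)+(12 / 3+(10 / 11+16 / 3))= 38737 / 660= 58.69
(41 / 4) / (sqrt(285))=41 *sqrt(285) / 1140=0.61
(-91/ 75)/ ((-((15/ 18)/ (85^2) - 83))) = -52598/ 3598045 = -0.01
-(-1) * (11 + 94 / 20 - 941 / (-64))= 9729 / 320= 30.40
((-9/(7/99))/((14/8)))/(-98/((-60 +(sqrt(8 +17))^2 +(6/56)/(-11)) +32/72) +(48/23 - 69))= 872683020/768816517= 1.14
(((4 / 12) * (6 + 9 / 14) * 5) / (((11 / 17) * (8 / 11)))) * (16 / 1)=2635 / 7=376.43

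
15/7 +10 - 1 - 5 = 43/7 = 6.14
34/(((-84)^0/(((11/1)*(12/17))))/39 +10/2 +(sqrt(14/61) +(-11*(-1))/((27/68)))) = 2311378599816/2223001601995 - 8109582624*sqrt(854)/15561011213965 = 1.02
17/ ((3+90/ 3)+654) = 17/ 687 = 0.02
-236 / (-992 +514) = 118 / 239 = 0.49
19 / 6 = 3.17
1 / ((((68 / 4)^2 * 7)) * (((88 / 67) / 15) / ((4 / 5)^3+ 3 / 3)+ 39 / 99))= 59697 / 54568691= 0.00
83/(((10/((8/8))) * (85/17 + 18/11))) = 913/730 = 1.25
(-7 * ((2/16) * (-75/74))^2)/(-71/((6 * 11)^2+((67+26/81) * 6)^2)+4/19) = -11419787728125/21355612288352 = -0.53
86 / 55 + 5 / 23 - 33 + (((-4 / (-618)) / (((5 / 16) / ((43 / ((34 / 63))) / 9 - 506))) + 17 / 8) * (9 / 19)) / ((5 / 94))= -87530546127 / 841705700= -103.99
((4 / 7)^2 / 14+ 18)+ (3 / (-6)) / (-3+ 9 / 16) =243842 / 13377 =18.23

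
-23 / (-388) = 23 / 388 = 0.06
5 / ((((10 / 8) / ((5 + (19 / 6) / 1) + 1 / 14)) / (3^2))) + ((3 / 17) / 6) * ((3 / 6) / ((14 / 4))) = 70585 / 238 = 296.58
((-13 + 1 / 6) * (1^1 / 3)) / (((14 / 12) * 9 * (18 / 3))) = -11 / 162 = -0.07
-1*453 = -453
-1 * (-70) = 70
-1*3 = -3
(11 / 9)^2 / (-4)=-121 / 324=-0.37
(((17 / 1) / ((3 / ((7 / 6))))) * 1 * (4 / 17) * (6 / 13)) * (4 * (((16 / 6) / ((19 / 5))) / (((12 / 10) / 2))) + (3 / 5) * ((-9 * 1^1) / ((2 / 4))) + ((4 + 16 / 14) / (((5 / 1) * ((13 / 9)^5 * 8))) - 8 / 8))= -63120733334 / 12380765085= -5.10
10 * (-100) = -1000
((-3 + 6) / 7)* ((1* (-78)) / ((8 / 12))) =-351 / 7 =-50.14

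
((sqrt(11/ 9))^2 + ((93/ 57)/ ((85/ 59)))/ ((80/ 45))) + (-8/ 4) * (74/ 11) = -29662601/ 2558160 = -11.60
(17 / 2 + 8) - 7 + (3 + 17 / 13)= 359 / 26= 13.81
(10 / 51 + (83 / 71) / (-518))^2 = 0.04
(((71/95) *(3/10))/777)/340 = 71/83657000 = 0.00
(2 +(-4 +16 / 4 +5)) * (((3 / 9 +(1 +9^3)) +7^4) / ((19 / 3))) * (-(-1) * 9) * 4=2367288 / 19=124594.11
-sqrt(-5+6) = -1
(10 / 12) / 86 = 5 / 516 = 0.01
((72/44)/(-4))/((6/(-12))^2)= -18/11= -1.64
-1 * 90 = -90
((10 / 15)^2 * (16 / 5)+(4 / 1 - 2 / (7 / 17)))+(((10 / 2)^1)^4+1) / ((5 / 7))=276244 / 315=876.97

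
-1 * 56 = -56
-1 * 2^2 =-4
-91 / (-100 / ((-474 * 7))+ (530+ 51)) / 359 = -150969 / 346050511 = -0.00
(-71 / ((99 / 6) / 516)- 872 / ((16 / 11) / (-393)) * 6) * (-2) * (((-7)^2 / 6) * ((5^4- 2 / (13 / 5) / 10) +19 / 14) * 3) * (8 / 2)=-24774854525134 / 143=-173250730944.99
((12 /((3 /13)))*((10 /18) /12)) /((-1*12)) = -65 /324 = -0.20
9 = 9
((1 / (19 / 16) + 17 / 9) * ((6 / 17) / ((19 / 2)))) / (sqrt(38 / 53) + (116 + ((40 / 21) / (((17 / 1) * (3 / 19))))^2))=148781741030003592 / 170830882459706135965-24095424588354 * sqrt(2014) / 170830882459706135965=0.00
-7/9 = -0.78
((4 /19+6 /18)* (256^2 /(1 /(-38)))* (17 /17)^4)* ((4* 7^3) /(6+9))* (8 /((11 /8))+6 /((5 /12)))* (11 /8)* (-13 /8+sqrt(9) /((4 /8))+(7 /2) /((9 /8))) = -52208270901248 /2025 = -25781862173.46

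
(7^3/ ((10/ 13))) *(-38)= -84721/ 5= -16944.20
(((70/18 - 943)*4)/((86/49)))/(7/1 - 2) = -828296/1935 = -428.06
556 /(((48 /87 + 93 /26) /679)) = 284653096 /3113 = 91440.12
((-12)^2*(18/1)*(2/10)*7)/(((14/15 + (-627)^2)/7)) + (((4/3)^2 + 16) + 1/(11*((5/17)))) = 52983991277/2918989755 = 18.15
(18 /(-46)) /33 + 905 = 228962 /253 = 904.99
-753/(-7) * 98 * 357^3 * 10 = 4796535468060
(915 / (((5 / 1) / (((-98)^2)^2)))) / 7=2411333904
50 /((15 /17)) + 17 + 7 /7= 224 /3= 74.67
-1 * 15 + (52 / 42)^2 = -5939 / 441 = -13.47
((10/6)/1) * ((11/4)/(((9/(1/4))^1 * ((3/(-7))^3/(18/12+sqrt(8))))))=-7.00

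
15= 15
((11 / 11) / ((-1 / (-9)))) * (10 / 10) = 9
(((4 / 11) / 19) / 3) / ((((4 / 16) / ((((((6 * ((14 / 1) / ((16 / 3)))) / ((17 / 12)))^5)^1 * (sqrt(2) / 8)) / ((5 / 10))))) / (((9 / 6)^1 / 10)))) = 241162079949 * sqrt(2) / 1483750565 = 229.86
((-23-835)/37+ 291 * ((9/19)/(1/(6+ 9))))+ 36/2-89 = 1387330/703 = 1973.44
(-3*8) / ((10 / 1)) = -12 / 5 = -2.40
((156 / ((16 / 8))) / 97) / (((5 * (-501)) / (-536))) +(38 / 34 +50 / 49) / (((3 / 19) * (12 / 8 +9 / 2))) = 2949746189 / 1214439030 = 2.43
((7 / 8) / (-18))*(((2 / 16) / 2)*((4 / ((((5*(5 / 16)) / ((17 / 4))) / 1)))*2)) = -119 / 1800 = -0.07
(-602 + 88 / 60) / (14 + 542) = -2252 / 2085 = -1.08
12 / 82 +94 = 94.15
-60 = -60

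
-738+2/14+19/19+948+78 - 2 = 2010/7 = 287.14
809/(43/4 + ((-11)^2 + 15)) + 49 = 31999/587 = 54.51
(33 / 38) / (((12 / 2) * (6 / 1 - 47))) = -11 / 3116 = -0.00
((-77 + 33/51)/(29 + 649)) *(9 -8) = -649/5763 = -0.11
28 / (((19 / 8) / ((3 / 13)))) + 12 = 14.72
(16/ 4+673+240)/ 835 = 917/ 835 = 1.10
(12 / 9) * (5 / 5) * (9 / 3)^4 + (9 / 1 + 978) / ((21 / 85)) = 4103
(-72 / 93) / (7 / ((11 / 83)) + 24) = -264 / 26195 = -0.01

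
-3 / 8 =-0.38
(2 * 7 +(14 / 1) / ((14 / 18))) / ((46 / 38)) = 608 / 23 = 26.43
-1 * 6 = -6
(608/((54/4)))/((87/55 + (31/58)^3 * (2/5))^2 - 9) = -7.15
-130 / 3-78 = -364 / 3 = -121.33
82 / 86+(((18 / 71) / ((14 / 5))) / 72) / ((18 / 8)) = 367001 / 384678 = 0.95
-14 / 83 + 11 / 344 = -3903 / 28552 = -0.14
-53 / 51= -1.04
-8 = -8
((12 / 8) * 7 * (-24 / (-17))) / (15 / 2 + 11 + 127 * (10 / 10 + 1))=504 / 9265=0.05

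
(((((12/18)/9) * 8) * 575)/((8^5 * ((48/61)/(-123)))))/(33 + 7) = -287615/7077888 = -0.04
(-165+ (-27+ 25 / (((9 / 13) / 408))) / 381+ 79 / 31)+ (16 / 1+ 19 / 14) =-52828207 / 496062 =-106.50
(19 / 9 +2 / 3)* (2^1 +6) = 200 / 9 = 22.22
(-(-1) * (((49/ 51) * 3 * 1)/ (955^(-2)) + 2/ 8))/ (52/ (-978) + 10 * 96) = 87412132413/ 31920152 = 2738.46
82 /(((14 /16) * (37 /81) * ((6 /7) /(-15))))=-132840 /37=-3590.27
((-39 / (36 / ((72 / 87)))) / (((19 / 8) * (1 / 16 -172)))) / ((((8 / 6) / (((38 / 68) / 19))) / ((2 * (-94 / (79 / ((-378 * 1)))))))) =4223232 / 96939083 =0.04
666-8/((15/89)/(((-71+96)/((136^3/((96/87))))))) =569337647/854862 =666.00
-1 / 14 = -0.07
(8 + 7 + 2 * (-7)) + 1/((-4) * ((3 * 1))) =11/12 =0.92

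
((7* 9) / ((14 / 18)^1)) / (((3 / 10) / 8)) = 2160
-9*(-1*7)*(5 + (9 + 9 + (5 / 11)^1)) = 16254 / 11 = 1477.64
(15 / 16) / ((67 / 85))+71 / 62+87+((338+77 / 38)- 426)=2122063 / 631408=3.36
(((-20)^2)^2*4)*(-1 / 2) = -320000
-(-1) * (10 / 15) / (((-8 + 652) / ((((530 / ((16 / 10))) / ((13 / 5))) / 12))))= 6625 / 602784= 0.01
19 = 19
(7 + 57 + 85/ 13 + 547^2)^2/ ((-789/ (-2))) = 10091355281304/ 44447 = 227042438.89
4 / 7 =0.57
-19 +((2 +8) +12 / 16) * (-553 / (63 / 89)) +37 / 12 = -151453 / 18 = -8414.06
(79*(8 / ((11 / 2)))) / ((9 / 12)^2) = 20224 / 99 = 204.28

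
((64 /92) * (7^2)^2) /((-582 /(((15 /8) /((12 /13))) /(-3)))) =156065 /80316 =1.94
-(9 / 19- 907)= 17224 / 19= 906.53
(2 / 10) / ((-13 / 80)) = -16 / 13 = -1.23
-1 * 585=-585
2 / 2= 1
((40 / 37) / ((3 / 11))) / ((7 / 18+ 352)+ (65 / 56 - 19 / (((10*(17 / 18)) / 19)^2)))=534072000 / 37273937233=0.01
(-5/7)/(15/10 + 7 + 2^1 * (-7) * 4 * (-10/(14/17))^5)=-3430/70992890817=-0.00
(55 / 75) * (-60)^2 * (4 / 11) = 960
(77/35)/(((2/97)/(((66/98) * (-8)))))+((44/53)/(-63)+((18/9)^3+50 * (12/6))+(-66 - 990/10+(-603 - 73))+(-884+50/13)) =-3324169579/1519245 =-2188.04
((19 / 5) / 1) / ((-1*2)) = -19 / 10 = -1.90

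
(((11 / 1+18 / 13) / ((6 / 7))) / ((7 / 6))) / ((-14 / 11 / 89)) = -22517 / 26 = -866.04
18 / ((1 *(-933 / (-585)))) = 3510 / 311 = 11.29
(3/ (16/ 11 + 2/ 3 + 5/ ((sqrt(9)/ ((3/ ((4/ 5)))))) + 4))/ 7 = 396/ 11431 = 0.03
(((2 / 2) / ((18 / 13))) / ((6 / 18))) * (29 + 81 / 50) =19903 / 300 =66.34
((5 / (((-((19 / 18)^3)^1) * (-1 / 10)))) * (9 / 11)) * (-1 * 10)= -26244000 / 75449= -347.84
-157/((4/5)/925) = -726125/4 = -181531.25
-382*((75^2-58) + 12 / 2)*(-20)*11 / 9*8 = 3746839360 / 9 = 416315484.44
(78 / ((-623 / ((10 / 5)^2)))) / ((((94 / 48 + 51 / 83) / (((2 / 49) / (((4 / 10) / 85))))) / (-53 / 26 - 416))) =4416813792 / 6258035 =705.78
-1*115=-115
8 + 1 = 9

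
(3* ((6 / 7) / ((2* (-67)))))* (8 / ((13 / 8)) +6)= -1278 / 6097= -0.21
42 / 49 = 6 / 7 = 0.86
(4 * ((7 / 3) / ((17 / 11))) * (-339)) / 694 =-17402 / 5899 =-2.95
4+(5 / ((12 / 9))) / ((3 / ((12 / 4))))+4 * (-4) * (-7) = 479 / 4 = 119.75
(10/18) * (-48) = -80/3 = -26.67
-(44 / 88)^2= -1 / 4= -0.25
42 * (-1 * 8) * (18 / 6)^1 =-1008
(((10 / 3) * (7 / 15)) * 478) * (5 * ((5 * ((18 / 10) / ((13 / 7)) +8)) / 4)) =4876795 / 117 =41682.01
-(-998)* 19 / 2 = 9481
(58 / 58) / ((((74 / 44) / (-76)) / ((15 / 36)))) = -2090 / 111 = -18.83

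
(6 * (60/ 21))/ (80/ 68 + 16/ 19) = 9690/ 1141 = 8.49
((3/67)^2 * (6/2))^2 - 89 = -1793449040/20151121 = -89.00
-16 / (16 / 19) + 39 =20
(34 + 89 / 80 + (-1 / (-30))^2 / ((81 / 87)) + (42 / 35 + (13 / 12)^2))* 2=1821883 / 24300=74.97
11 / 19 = 0.58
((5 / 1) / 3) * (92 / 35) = 92 / 21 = 4.38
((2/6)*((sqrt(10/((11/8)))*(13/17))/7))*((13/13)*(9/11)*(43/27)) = 2236*sqrt(55)/129591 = 0.13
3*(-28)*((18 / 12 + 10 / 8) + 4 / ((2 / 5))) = -1071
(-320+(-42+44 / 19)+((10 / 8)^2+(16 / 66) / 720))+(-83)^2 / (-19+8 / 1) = -444394873 / 451440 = -984.39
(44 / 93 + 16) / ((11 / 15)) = 7660 / 341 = 22.46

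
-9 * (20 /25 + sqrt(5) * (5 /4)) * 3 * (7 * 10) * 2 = -4725 * sqrt(5)- 3024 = -13589.42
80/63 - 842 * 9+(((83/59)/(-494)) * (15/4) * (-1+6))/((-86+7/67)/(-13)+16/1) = -12041700934331/1589299992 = -7576.73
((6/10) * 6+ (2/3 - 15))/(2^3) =-161/120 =-1.34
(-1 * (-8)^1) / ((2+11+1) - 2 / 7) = 7 / 12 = 0.58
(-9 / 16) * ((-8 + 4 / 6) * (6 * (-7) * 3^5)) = -168399 / 4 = -42099.75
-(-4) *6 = 24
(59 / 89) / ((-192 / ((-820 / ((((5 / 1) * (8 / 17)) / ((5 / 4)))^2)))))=3495455 / 4374528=0.80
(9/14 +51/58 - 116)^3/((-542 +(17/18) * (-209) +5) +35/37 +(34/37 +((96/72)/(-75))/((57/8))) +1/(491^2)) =2871470676372681691282950/1402050126128533683641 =2048.05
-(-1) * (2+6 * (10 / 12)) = 7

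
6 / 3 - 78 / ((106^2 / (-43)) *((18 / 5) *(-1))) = 64621 / 33708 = 1.92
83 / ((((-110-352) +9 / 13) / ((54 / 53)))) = -19422 / 105947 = -0.18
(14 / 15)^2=196 / 225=0.87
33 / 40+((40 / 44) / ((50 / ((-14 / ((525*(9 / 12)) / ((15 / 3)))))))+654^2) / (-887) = -8454287591 / 17562600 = -481.38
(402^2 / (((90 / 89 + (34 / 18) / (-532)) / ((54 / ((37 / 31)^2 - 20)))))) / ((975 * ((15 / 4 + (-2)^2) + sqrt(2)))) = -147711338134045056 / 2314359094987225 + 19059527501167104 * sqrt(2) / 2314359094987225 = -52.18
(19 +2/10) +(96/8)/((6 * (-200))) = 1919/100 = 19.19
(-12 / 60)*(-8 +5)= 3 / 5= 0.60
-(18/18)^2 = -1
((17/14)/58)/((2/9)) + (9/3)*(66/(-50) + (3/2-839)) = -102164451/40600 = -2516.37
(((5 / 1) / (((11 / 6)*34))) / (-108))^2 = 25 / 45319824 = 0.00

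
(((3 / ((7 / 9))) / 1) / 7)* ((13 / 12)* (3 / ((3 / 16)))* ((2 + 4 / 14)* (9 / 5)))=67392 / 1715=39.30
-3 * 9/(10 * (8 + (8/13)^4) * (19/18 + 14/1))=-0.02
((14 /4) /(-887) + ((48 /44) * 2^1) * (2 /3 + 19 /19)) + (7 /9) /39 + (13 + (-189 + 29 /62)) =-18247786910 /106165917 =-171.88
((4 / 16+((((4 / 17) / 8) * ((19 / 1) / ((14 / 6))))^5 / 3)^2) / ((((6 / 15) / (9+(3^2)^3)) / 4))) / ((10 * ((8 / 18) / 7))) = 484148482185046000371397857 / 166610177173741710424064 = 2905.88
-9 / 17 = -0.53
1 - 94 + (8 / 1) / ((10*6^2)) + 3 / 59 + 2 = -241411 / 2655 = -90.93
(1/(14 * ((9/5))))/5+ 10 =1261/126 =10.01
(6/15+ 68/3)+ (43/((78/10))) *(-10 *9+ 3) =-89027/195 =-456.55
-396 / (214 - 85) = -132 / 43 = -3.07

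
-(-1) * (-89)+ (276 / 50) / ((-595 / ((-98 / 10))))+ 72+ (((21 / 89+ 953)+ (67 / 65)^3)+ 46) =2043096801348 / 2077538125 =983.42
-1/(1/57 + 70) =-0.01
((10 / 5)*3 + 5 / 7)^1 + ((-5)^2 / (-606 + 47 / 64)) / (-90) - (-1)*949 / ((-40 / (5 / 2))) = -2053779083 / 39046896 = -52.60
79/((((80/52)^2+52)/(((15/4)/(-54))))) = -66755/661536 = -0.10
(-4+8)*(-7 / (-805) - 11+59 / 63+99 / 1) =2577632 / 7245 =355.78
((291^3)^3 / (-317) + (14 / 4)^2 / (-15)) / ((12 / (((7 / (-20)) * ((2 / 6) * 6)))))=6284723729549079009917351 / 2282400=2753559292652067564.81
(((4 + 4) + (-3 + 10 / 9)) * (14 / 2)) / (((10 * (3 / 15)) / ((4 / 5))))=154 / 9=17.11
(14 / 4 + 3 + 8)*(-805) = -23345 / 2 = -11672.50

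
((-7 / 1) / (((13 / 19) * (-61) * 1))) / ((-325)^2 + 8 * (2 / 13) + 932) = 133 / 84500677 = 0.00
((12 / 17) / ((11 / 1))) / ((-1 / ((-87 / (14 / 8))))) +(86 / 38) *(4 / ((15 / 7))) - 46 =-38.59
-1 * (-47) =47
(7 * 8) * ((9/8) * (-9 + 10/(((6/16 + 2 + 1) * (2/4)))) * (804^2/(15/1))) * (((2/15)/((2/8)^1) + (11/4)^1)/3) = -2055189892/225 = -9134177.30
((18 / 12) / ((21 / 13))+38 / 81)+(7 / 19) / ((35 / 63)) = 222017 / 107730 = 2.06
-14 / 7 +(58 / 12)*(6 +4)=139 / 3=46.33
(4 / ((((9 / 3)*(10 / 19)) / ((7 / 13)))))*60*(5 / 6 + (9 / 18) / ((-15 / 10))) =532 / 13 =40.92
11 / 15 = 0.73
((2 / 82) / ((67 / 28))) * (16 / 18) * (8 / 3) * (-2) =-0.05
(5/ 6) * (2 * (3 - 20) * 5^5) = -265625/ 3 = -88541.67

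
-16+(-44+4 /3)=-176 /3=-58.67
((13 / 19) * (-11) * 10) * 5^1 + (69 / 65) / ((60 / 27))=-9283201 / 24700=-375.84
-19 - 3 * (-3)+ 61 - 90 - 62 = -101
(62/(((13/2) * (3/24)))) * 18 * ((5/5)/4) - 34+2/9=36224/117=309.61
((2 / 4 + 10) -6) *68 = 306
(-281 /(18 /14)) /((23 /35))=-68845 /207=-332.58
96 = 96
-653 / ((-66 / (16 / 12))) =1306 / 99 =13.19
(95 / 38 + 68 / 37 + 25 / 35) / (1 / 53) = 138701 / 518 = 267.76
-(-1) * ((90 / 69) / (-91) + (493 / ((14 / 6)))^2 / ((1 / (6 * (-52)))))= -204061996218 / 14651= -13928195.77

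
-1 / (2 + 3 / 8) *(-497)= 3976 / 19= 209.26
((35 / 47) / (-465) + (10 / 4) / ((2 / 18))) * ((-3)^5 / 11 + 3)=-6883835 / 16027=-429.51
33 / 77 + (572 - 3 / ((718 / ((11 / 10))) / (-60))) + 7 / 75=107958041 / 188475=572.80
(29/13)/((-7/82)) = -2378/91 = -26.13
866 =866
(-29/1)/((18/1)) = -29/18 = -1.61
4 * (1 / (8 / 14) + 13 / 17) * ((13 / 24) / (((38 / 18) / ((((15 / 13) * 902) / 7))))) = 182655 / 476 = 383.73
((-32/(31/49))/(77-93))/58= 49/899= 0.05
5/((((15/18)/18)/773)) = 83484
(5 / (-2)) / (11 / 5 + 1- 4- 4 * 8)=25 / 328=0.08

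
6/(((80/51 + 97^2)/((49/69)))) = 4998/11038597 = 0.00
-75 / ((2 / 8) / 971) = -291300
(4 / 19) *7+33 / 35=2.42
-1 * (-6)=6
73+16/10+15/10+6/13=9953/130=76.56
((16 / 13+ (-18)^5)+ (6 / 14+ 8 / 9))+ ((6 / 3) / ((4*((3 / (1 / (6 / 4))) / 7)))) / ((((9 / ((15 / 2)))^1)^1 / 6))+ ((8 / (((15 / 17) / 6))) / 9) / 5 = -1889560.35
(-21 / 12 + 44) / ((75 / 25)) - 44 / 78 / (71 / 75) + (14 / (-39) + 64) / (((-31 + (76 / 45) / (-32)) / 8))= -360080167 / 123818604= -2.91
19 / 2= 9.50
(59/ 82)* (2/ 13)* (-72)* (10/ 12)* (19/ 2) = -33630/ 533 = -63.10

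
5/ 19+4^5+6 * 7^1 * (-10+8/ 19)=11817/ 19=621.95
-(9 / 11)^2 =-81 / 121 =-0.67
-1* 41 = -41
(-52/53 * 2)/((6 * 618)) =-26/49131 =-0.00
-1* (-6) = 6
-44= -44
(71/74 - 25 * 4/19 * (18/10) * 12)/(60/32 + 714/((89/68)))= -0.21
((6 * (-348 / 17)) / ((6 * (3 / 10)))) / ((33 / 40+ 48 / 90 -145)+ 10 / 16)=69600 / 145877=0.48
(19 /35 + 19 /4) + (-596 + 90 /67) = -5528233 /9380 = -589.36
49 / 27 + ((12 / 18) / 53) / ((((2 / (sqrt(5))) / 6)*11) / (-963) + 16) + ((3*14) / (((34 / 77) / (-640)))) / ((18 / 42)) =-36915258176988561709 / 259892414294193 + 21186*sqrt(5) / 566214410227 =-142040.54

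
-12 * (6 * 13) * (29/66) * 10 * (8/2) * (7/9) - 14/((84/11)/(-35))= -840245/66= -12730.98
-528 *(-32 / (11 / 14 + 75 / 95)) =4494336 / 419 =10726.34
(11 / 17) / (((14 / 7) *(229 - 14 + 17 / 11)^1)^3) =14641 / 1838079027648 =0.00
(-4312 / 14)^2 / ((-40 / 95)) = -225302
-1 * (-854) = 854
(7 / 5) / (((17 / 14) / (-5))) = -98 / 17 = -5.76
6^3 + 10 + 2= 228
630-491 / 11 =6439 / 11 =585.36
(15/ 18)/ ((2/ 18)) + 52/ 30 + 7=487/ 30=16.23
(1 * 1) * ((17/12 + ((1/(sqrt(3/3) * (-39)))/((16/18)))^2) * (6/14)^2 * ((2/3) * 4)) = 45995/66248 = 0.69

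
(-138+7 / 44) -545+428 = -11213 / 44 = -254.84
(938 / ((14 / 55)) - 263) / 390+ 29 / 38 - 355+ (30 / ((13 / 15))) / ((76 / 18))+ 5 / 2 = -65279 / 195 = -334.76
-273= -273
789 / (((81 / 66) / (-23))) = -133078 / 9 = -14786.44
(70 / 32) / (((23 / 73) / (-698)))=-4846.17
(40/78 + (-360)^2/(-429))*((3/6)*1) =-150.79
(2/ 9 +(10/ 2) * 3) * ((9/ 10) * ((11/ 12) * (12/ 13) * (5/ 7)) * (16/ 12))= 3014/ 273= 11.04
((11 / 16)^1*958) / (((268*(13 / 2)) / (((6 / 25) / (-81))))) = -5269 / 4703400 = -0.00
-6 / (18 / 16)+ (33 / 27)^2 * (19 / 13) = -3.15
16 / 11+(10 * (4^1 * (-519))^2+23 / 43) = 20385241421 / 473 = 43097761.99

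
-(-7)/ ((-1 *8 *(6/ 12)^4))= -14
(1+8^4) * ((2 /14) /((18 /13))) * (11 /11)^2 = 53261 /126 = 422.71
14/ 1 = 14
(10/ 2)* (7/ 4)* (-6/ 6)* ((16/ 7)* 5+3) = -505/ 4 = -126.25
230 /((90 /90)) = 230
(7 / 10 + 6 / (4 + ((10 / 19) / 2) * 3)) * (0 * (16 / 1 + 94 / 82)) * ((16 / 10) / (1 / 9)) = 0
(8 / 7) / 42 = 4 / 147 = 0.03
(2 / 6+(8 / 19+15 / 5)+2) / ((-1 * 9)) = -328 / 513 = -0.64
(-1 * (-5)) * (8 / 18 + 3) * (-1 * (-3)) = 155 / 3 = 51.67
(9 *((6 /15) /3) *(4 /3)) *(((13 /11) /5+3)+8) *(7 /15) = 11536 /1375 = 8.39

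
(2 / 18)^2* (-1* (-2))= 2 / 81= 0.02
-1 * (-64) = 64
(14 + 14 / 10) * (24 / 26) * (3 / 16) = 693 / 260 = 2.67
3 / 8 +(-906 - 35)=-7525 / 8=-940.62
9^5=59049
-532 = -532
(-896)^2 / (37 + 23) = 200704 / 15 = 13380.27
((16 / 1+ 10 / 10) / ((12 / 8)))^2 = 1156 / 9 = 128.44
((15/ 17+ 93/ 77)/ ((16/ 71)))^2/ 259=147403881/ 443791579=0.33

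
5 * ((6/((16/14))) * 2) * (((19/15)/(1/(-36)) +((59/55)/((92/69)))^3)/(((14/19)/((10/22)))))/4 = -27360203319/74961920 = -364.99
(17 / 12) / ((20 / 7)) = 119 / 240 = 0.50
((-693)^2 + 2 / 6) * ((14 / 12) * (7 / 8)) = 17649163 / 36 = 490254.53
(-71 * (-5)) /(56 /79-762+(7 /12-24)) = -0.45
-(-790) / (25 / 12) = 1896 / 5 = 379.20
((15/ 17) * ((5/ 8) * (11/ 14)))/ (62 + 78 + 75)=165/ 81872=0.00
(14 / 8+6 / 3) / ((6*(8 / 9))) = 45 / 64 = 0.70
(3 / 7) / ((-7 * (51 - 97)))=3 / 2254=0.00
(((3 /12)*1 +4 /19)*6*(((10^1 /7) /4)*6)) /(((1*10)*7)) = 45 /532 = 0.08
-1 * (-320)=320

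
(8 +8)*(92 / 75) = 19.63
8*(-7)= -56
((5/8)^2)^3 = 0.06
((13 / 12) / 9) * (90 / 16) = 65 / 96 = 0.68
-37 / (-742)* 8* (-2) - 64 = -24040 / 371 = -64.80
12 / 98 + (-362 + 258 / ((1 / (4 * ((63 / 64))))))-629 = 9799 / 392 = 25.00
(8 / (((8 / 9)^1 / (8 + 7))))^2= 18225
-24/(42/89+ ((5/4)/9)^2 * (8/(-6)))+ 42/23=-46131258/887777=-51.96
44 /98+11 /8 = 715 /392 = 1.82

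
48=48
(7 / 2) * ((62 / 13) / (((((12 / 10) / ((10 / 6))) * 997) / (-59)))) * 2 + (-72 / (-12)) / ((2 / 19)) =6328918 / 116649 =54.26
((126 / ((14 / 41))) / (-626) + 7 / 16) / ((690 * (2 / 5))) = -761 / 1382208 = -0.00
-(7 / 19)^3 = -343 / 6859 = -0.05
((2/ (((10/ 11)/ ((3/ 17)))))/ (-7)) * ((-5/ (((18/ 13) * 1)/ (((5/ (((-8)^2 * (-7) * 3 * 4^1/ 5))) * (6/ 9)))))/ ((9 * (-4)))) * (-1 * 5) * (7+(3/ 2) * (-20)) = 411125/ 207277056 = 0.00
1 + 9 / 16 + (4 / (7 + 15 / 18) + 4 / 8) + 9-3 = 6447 / 752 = 8.57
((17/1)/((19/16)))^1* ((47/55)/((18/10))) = 6.80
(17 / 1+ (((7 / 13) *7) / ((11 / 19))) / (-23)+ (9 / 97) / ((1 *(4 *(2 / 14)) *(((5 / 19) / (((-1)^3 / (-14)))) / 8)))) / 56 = 27228689 / 89329240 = 0.30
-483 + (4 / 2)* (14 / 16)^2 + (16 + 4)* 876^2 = 491105233 / 32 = 15347038.53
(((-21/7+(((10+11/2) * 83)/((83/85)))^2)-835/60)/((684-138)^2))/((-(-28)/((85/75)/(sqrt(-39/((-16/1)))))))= 22131314 * sqrt(39)/915588765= 0.15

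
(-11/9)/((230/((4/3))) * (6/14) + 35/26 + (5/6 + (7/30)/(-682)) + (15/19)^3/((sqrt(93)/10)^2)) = -46825158380/2936070513801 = -0.02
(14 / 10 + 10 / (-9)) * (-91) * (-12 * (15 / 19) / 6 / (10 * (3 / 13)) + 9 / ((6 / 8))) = -50869 / 171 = -297.48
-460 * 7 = -3220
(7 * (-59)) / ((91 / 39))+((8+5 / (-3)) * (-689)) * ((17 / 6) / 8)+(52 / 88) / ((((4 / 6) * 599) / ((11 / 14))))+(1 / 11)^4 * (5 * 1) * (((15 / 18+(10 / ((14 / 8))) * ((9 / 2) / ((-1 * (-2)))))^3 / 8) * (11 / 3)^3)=-181053818037583 / 105443819712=-1717.06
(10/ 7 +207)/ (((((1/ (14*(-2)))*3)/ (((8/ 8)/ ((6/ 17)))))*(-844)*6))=24803/ 22788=1.09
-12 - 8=-20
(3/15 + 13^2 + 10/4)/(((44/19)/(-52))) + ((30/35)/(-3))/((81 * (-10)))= -240464111/62370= -3855.45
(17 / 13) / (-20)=-17 / 260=-0.07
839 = 839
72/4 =18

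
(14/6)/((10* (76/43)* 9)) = 301/20520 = 0.01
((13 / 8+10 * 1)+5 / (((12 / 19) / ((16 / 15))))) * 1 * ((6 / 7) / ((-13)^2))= 1445 / 14196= 0.10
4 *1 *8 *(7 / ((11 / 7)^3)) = 76832 / 1331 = 57.73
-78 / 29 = -2.69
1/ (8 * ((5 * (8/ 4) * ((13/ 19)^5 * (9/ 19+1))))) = 47045881/ 831696320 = 0.06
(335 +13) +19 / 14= 4891 / 14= 349.36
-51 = -51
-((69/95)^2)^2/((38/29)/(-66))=21692434797/1547561875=14.02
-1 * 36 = -36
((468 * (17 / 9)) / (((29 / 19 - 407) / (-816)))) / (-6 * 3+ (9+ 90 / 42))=-499681 / 1926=-259.44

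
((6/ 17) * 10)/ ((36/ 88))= 440/ 51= 8.63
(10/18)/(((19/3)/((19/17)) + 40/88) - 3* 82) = -55/23748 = -0.00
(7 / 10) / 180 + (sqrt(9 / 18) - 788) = -1418393 / 1800 + sqrt(2) / 2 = -787.29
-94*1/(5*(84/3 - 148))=47/300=0.16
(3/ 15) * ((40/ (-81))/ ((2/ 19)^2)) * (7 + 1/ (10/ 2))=-2888/ 45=-64.18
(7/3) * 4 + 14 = 70/3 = 23.33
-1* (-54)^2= -2916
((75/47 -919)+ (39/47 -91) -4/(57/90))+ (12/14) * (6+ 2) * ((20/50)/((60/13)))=-158352828/156275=-1013.30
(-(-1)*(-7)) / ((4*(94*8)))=-7 / 3008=-0.00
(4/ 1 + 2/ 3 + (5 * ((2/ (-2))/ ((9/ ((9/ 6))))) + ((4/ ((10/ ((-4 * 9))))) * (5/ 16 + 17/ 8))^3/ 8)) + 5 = -129518653/ 24000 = -5396.61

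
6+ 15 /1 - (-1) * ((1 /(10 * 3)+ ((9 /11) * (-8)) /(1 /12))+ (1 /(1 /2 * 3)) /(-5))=-6341 /110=-57.65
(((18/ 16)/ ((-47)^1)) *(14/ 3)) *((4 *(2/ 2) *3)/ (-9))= 7/ 47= 0.15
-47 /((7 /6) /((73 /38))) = -77.39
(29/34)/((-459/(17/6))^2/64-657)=-232/67167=-0.00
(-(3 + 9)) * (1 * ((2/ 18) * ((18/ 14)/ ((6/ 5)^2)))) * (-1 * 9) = 75/ 7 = 10.71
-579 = -579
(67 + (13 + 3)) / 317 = 83 / 317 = 0.26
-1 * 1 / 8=-1 / 8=-0.12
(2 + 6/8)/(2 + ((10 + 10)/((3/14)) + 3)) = 0.03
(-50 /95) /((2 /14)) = -70 /19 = -3.68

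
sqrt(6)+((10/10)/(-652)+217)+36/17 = sqrt(6)+2428683/11084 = 221.57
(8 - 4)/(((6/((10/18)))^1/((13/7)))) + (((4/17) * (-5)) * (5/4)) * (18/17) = -47480/54621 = -0.87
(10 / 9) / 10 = 1 / 9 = 0.11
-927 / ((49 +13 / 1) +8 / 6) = -2781 / 190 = -14.64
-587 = -587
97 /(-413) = -97 /413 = -0.23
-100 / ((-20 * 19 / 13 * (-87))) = -65 / 1653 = -0.04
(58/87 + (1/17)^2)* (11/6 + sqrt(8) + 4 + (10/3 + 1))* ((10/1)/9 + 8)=79.34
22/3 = 7.33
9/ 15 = 0.60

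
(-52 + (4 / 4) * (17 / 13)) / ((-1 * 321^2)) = 659 / 1339533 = 0.00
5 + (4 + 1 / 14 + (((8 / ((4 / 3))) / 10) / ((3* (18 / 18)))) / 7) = 91 / 10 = 9.10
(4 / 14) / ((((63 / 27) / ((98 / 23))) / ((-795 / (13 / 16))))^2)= 81546393600 / 89401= 912141.85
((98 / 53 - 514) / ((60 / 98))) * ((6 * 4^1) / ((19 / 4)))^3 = -196124737536 / 1817635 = -107901.06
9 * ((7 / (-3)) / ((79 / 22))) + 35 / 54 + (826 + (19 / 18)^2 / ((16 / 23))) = 336803105 / 409536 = 822.40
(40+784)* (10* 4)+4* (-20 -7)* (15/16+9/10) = 655231/20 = 32761.55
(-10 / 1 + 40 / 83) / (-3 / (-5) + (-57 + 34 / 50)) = 19750 / 115619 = 0.17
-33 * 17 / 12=-187 / 4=-46.75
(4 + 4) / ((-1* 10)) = -4 / 5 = -0.80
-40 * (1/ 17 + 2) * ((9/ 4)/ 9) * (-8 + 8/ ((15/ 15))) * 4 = 0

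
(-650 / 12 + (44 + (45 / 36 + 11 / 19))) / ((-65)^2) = -1901 / 963300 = -0.00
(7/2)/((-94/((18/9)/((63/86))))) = -43/423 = -0.10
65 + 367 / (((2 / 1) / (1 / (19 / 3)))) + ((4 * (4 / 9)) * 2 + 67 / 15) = 174413 / 1710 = 102.00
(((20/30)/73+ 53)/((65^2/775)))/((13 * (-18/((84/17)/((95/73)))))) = -20398/129285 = -0.16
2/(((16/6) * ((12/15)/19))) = 285/16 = 17.81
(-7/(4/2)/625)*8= -28/625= -0.04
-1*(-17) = 17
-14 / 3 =-4.67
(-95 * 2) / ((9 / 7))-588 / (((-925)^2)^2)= -973685207036542 / 6588847265625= -147.78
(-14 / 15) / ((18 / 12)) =-28 / 45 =-0.62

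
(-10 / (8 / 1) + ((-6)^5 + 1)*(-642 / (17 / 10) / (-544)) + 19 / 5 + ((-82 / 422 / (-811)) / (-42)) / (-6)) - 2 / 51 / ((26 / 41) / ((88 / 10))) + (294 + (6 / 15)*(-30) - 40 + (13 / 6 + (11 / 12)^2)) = -1854281047621731 / 360024894320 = -5150.42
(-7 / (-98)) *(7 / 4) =1 / 8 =0.12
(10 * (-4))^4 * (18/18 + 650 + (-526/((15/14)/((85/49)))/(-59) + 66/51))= 35950845440000/21063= 1706824547.31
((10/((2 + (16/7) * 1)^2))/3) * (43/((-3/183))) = -476.03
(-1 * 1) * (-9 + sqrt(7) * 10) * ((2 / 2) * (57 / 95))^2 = 81 / 25- 18 * sqrt(7) / 5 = -6.28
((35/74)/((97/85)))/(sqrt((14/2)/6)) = 425 * sqrt(42)/7178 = 0.38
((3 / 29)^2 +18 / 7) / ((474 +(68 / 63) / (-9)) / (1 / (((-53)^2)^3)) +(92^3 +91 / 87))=1231281 / 5008443154578134917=0.00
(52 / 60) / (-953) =-13 / 14295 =-0.00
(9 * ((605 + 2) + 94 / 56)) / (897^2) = 57 / 8372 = 0.01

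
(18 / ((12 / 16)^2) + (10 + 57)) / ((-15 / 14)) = -462 / 5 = -92.40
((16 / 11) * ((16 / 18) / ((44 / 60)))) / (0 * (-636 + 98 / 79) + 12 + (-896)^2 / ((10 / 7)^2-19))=-44320 / 1189672363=-0.00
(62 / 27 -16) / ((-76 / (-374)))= -34595 / 513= -67.44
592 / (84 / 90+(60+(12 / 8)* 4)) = 2220 / 251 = 8.84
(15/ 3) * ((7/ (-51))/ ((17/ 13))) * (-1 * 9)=1365/ 289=4.72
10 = 10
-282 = -282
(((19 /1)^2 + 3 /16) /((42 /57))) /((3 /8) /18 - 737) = -329403 /495250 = -0.67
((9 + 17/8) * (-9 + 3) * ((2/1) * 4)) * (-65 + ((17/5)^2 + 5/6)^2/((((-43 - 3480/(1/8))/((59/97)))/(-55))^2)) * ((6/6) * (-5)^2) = 38086131405844462291/43890822190806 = 867747.05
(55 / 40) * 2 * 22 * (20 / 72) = 605 / 36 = 16.81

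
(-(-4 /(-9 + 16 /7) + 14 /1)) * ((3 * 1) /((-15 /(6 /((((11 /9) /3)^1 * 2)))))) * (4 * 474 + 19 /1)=21281778 /517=41163.98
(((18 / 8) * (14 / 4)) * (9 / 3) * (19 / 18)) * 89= 35511 / 16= 2219.44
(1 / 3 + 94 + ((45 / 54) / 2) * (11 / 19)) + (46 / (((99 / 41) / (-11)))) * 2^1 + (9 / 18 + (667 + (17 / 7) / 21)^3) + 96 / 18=71675133404338325 / 241415748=296895020.30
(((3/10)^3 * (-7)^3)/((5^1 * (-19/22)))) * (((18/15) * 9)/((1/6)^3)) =297055836/59375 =5003.05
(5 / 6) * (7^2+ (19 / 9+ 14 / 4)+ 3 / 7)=34675 / 756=45.87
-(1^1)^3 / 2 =-1 / 2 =-0.50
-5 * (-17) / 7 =85 / 7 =12.14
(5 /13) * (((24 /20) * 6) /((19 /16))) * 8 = 4608 /247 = 18.66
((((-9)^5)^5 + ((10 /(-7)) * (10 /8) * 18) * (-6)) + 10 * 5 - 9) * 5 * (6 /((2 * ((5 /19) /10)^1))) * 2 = -5728825941780983658384720840 /7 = -818403705968711951197817300.00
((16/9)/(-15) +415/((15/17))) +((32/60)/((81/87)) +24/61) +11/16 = 186520219/395280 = 471.87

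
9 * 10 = 90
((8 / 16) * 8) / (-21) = -4 / 21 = -0.19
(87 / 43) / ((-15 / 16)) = -464 / 215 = -2.16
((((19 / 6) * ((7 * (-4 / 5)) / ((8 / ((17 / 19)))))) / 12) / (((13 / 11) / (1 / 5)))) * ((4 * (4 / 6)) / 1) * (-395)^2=-8169469 / 702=-11637.42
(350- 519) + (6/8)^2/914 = -2471447/14624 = -169.00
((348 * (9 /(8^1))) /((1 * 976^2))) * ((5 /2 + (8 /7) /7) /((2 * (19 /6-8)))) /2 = -21141 /373409792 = -0.00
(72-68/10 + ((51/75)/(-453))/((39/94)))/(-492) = -175583/1325025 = -0.13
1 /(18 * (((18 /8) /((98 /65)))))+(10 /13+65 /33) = 160781 /57915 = 2.78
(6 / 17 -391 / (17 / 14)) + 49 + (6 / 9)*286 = -4181 / 51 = -81.98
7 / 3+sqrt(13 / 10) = sqrt(130) / 10+7 / 3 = 3.47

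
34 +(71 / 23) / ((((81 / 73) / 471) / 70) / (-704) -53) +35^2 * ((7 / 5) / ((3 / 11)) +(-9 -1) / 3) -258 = 1363856331275641 / 688488860141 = 1980.94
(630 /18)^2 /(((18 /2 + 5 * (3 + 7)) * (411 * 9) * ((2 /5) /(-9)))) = -6125 /48498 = -0.13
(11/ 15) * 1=11/ 15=0.73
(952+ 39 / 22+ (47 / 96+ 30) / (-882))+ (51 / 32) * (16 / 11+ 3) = 894916445 / 931392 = 960.84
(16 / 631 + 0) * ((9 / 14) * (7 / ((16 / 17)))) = 153 / 1262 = 0.12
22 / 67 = 0.33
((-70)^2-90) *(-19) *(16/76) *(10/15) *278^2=-991296106.67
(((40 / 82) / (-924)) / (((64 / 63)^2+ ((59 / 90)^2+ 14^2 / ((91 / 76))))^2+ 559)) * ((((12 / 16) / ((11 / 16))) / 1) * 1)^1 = -0.00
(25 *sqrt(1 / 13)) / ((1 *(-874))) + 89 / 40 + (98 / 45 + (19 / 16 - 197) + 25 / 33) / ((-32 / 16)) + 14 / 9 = 529157 / 5280 - 25 *sqrt(13) / 11362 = 100.21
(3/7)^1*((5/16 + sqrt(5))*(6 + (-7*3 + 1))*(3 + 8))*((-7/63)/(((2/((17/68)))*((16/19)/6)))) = 1045/512 + 209*sqrt(5)/32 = 16.65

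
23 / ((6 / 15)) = 115 / 2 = 57.50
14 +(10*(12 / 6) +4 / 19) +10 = 840 / 19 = 44.21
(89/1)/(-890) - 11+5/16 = -863/80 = -10.79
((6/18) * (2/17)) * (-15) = -10/17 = -0.59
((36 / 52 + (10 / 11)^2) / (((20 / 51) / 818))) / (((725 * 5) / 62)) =1544796681 / 28510625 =54.18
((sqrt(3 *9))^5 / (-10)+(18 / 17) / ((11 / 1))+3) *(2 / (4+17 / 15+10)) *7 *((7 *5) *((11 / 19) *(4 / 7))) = 2431800 / 73321 - 10103940 *sqrt(3) / 4313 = -4024.46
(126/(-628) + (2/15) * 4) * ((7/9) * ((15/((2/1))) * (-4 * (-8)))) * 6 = 175504/471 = 372.62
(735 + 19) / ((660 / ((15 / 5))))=377 / 110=3.43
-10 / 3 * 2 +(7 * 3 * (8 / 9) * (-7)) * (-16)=2084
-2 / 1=-2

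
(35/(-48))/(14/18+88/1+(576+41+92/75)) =-2625/2545216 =-0.00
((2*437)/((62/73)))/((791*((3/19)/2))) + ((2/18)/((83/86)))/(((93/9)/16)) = 33901390/2035243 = 16.66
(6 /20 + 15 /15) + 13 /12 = 143 /60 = 2.38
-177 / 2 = -88.50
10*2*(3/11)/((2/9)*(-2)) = -135/11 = -12.27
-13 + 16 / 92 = -295 / 23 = -12.83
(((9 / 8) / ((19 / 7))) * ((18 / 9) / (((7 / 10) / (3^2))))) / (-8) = -405 / 304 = -1.33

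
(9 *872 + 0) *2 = 15696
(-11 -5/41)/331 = -456/13571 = -0.03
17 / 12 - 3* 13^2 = -6067 / 12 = -505.58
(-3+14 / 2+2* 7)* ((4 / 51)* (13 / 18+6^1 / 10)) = 28 / 15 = 1.87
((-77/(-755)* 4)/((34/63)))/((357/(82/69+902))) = 1919456/1003697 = 1.91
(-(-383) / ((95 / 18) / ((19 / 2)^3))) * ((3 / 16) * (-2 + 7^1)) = 3733101 / 64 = 58329.70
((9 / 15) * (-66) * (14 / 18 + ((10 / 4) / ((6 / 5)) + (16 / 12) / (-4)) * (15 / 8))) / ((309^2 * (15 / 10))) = -12859 / 11457720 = -0.00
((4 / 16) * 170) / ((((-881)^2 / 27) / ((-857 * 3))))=-5900445 / 1552322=-3.80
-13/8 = -1.62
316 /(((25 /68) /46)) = 988448 /25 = 39537.92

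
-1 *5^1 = -5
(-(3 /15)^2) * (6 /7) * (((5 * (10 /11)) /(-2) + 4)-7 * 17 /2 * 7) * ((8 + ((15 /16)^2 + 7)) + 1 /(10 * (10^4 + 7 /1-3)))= 225.81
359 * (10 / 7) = 3590 / 7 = 512.86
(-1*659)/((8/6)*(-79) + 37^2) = -1977/3791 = -0.52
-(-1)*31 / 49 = 31 / 49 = 0.63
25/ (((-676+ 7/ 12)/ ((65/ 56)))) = -975/ 22694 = -0.04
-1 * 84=-84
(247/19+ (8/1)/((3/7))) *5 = 475/3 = 158.33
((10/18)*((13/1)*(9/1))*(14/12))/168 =65/144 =0.45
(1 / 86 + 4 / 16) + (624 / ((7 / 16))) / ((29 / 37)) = 63547311 / 34916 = 1820.01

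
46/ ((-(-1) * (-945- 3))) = -23/ 474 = -0.05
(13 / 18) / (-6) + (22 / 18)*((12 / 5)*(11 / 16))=256 / 135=1.90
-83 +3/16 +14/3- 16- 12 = -5095/48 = -106.15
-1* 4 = -4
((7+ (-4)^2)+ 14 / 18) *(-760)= -162640 / 9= -18071.11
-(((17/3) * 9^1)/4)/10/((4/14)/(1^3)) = -357/80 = -4.46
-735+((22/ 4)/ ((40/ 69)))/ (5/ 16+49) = -966272/ 1315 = -734.81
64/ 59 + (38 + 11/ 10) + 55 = 56159/ 590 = 95.18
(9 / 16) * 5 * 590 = 13275 / 8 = 1659.38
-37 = -37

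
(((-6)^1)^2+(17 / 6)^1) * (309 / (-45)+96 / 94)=-227.00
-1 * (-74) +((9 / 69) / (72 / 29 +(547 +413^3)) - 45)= 454209401901 / 15662393168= 29.00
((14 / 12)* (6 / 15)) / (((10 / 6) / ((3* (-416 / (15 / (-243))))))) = 707616 / 125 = 5660.93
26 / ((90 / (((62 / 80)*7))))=2821 / 1800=1.57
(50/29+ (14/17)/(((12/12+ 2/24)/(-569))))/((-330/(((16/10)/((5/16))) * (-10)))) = -353423104/5287425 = -66.84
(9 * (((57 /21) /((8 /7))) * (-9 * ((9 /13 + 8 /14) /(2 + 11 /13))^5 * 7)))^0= 1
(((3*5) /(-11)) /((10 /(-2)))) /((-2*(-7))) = 3 /154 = 0.02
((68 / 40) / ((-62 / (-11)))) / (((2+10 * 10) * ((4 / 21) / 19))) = 1463 / 4960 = 0.29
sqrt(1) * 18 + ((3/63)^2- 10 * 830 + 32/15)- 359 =-19048696/2205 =-8638.86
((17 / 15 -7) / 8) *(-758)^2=-421346.93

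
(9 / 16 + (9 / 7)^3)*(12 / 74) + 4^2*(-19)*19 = -586381475 / 101528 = -5775.56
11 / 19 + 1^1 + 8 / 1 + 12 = 21.58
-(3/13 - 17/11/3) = 122/429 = 0.28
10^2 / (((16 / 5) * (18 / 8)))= 125 / 9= 13.89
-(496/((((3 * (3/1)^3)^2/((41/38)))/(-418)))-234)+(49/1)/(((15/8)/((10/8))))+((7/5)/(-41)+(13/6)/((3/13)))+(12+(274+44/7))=11343270437/18830070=602.40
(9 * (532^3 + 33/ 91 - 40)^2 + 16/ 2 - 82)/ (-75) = -337928526678423165971/ 124215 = -2720513035289000.25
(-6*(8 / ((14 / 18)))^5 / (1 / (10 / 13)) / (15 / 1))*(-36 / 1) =278628139008 / 218491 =1275238.52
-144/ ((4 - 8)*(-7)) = -36/ 7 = -5.14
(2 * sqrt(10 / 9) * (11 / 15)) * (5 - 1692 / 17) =-35354 * sqrt(10) / 765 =-146.14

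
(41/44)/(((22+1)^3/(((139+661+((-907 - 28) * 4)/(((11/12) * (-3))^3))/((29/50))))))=60762000/469634033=0.13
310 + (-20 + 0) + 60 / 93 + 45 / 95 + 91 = 225068 / 589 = 382.12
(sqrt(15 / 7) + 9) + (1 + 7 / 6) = sqrt(105) / 7 + 67 / 6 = 12.63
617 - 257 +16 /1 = 376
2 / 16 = 1 / 8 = 0.12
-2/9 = -0.22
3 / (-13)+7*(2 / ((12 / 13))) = 1165 / 78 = 14.94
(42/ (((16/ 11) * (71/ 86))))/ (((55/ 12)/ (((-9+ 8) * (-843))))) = 2283687/ 355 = 6432.92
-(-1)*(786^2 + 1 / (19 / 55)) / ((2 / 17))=199549043 / 38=5251290.61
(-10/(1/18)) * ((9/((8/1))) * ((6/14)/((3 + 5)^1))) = -1215/112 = -10.85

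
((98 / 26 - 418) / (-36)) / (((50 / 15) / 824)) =36977 / 13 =2844.38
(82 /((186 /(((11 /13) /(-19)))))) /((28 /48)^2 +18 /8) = -21648 /2856061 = -0.01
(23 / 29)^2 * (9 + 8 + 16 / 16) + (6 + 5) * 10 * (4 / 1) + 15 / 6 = 763329 / 1682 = 453.82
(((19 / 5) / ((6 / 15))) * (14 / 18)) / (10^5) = 133 / 1800000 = 0.00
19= 19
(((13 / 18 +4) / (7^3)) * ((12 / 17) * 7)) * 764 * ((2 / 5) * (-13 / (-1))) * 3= 39728 / 49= 810.78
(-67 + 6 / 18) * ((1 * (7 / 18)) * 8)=-5600 / 27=-207.41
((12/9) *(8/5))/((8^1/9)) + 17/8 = 181/40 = 4.52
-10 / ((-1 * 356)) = 5 / 178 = 0.03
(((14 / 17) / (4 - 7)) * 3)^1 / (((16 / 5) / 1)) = -0.26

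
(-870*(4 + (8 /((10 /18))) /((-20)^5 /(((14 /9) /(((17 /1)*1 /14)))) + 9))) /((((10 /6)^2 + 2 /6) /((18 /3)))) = -212974925724 /31733219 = -6711.42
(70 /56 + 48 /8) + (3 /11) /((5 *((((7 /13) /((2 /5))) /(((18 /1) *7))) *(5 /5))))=13591 /1100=12.36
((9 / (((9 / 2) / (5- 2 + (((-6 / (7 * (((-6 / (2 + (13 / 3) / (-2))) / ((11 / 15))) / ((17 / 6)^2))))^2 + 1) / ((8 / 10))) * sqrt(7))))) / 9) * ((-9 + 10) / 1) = 2 / 3 + 524488441 * sqrt(7) / 1851776640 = 1.42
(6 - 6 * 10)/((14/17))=-459/7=-65.57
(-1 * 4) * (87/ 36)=-29/ 3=-9.67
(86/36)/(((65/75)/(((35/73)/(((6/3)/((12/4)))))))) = 7525/3796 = 1.98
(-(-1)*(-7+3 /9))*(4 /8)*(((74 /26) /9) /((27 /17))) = -6290 /9477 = -0.66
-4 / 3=-1.33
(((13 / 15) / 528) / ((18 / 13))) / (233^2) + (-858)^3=-4888452417740685911 / 7739439840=-631628712.00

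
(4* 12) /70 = 24 /35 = 0.69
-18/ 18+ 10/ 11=-1/ 11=-0.09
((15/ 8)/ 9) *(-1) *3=-5/ 8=-0.62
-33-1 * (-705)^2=-497058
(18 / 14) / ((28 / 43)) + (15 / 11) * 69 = 207117 / 2156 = 96.07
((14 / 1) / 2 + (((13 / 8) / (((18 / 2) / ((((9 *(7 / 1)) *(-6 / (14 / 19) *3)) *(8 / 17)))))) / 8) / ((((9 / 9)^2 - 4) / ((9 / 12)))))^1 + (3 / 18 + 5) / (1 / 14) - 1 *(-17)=163885 / 1632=100.42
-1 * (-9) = 9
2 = 2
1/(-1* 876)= -1/876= -0.00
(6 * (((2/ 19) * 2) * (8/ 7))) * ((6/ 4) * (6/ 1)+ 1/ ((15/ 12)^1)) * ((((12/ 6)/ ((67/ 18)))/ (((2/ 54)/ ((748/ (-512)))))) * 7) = -13359654/ 6365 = -2098.92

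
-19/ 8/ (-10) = 19/ 80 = 0.24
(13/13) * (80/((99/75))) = 60.61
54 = 54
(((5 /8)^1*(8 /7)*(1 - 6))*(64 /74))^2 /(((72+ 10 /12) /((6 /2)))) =11520000 /29314397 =0.39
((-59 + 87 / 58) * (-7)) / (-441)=-115 / 126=-0.91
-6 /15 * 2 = -4 /5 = -0.80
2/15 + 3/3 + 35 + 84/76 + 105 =40538/285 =142.24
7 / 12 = 0.58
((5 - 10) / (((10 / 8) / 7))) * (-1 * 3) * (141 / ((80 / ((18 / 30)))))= 8883 / 100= 88.83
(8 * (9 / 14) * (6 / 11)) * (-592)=-127872 / 77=-1660.68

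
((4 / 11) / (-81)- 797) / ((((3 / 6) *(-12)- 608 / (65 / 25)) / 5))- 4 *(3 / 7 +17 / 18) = 216305633 / 19446966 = 11.12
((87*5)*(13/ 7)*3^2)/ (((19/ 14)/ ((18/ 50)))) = 183222/ 95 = 1928.65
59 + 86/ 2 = 102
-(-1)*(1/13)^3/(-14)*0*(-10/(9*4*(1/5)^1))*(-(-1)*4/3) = 0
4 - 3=1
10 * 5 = 50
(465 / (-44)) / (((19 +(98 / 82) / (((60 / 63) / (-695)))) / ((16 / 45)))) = 20336 / 4617195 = 0.00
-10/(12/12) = -10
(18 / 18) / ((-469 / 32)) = -32 / 469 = -0.07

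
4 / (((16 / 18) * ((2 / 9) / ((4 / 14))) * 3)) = 27 / 14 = 1.93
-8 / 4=-2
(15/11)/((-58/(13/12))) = -65/2552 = -0.03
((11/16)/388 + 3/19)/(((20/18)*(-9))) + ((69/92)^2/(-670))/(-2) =-1228637/79027840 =-0.02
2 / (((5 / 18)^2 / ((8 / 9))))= 576 / 25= 23.04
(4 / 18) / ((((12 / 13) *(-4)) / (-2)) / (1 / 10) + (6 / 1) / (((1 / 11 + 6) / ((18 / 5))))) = 4355 / 431298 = 0.01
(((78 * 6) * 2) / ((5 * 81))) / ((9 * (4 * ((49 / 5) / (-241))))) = -6266 / 3969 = -1.58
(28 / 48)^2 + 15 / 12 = 229 / 144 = 1.59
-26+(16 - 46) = -56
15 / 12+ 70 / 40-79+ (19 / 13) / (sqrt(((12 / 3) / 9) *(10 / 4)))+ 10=-66+ 57 *sqrt(10) / 130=-64.61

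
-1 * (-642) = 642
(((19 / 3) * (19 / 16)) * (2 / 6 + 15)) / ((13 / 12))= 8303 / 78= 106.45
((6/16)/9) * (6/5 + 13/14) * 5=149/336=0.44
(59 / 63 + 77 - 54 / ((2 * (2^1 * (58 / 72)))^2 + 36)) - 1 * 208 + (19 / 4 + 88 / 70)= -592771667 / 4733820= -125.22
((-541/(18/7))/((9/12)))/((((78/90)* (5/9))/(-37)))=280238/13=21556.77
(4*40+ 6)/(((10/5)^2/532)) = 22078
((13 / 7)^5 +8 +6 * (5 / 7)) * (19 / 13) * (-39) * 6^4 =-42681690288 / 16807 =-2539518.67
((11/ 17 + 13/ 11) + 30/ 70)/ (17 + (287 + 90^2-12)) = 2955/ 10985128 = 0.00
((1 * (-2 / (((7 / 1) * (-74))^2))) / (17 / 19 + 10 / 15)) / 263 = -57 / 3140329934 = -0.00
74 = 74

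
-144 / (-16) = 9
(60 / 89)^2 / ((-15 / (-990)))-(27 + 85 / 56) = 655763 / 443576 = 1.48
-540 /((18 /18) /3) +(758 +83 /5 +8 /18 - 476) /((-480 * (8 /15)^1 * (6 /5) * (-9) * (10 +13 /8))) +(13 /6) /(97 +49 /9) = -1080132346067 /666760896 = -1619.97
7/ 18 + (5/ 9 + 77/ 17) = 1675/ 306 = 5.47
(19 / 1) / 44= 19 / 44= 0.43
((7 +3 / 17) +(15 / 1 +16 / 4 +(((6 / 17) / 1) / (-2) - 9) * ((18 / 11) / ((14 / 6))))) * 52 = 1026.53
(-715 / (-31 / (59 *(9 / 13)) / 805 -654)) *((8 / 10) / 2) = 122252130 / 279555973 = 0.44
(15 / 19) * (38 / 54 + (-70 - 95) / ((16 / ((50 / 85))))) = -4.23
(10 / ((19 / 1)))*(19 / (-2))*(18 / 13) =-90 / 13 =-6.92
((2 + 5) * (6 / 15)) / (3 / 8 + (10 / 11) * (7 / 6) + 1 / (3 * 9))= 33264 / 17495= 1.90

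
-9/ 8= -1.12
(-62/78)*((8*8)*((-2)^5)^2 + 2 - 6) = -677164/13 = -52089.54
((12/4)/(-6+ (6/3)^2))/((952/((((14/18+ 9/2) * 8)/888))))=-95/1268064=-0.00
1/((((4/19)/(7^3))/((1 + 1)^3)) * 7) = 1862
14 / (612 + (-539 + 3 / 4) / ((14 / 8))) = 98 / 2131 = 0.05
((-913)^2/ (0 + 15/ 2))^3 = 4633558518287672072/ 3375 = 1372906227640791.73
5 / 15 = 1 / 3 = 0.33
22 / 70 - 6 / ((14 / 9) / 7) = -934 / 35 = -26.69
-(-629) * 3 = 1887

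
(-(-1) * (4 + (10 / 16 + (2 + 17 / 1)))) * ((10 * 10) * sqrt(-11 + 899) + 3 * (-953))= -540351 / 8 + 4725 * sqrt(222)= 2857.04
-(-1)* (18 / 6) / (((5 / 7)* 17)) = 21 / 85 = 0.25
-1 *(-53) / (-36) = -1.47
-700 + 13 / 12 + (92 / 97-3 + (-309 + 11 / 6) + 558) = -523957 / 1164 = -450.13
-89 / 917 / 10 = -89 / 9170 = -0.01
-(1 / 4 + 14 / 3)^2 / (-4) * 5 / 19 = 1.59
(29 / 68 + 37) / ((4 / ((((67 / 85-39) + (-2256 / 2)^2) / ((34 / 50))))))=86012563325 / 4913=17507136.85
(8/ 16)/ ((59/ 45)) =45/ 118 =0.38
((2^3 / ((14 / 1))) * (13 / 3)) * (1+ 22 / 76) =182 / 57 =3.19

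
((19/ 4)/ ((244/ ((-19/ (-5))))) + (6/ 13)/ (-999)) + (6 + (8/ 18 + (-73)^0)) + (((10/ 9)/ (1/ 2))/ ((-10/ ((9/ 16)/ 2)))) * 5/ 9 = 13173937/ 1760460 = 7.48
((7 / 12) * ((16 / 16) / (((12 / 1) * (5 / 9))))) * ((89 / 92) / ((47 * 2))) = 623 / 691840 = 0.00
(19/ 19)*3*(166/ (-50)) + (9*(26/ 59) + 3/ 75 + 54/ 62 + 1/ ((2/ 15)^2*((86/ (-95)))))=-1057323323/ 15729400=-67.22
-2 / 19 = -0.11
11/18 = 0.61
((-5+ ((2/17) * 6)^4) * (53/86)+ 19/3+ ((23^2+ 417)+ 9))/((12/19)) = 392390096327/258581016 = 1517.47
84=84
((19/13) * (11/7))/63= 209/5733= 0.04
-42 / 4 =-21 / 2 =-10.50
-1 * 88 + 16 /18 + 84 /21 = -748 /9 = -83.11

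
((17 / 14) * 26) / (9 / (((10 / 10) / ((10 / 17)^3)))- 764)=-1085773 / 26211724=-0.04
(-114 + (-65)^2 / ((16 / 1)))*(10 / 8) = 12005 / 64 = 187.58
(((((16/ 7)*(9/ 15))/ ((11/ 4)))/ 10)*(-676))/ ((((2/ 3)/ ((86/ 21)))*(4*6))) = -116272/ 13475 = -8.63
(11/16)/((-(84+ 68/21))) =-231/29312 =-0.01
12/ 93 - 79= -2445/ 31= -78.87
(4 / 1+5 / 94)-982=-977.95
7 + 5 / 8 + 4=93 / 8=11.62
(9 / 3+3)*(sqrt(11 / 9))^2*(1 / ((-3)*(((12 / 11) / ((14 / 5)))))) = -6.27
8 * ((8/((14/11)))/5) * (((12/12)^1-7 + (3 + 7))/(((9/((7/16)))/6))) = 11.73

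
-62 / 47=-1.32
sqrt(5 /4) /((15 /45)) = 3 * sqrt(5) /2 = 3.35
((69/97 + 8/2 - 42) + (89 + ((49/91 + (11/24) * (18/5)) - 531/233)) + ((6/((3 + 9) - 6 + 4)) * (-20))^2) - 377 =-1065831151/5876260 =-181.38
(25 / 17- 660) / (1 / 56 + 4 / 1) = -125384 / 765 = -163.90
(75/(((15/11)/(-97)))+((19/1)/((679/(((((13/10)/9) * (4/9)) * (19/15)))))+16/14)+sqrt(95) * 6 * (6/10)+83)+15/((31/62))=-3076519252/589275+18 * sqrt(95)/5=-5185.77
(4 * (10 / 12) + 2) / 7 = 16 / 21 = 0.76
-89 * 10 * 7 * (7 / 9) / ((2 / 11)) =-239855 / 9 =-26650.56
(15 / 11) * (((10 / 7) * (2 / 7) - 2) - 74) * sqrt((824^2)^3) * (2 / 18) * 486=-1678562946293760 / 539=-3114216969005.12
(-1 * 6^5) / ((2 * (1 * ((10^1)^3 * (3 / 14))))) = -2268 / 125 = -18.14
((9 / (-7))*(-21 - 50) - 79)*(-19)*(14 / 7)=-3268 / 7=-466.86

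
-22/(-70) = 11/35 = 0.31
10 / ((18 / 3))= 5 / 3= 1.67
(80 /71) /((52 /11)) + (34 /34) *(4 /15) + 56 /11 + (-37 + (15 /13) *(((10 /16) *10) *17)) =4273261 /46860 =91.19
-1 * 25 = -25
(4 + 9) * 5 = 65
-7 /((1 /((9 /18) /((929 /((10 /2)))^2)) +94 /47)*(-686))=25 /169160936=0.00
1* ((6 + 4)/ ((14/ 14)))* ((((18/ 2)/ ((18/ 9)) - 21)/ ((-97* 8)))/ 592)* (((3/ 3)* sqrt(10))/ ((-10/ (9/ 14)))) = -297* sqrt(10)/ 12862976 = -0.00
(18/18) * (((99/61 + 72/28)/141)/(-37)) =-597/742553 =-0.00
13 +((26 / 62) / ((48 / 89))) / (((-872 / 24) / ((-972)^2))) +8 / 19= -1297212522 / 64201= -20205.49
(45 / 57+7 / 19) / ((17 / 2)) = 44 / 323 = 0.14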